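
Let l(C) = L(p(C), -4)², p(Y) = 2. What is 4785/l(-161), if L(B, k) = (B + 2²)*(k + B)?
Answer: 1595/48 ≈ 33.229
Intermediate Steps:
L(B, k) = (4 + B)*(B + k) (L(B, k) = (B + 4)*(B + k) = (4 + B)*(B + k))
l(C) = 144 (l(C) = (2² + 4*2 + 4*(-4) + 2*(-4))² = (4 + 8 - 16 - 8)² = (-12)² = 144)
4785/l(-161) = 4785/144 = 4785*(1/144) = 1595/48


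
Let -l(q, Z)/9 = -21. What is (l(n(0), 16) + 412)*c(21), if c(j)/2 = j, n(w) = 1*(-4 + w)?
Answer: 25242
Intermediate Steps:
n(w) = -4 + w
l(q, Z) = 189 (l(q, Z) = -9*(-21) = 189)
c(j) = 2*j
(l(n(0), 16) + 412)*c(21) = (189 + 412)*(2*21) = 601*42 = 25242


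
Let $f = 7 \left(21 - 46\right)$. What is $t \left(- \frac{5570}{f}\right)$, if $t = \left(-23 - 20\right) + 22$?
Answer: $- \frac{3342}{5} \approx -668.4$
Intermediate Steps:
$f = -175$ ($f = 7 \left(-25\right) = -175$)
$t = -21$ ($t = -43 + 22 = -21$)
$t \left(- \frac{5570}{f}\right) = - 21 \left(- \frac{5570}{-175}\right) = - 21 \left(\left(-5570\right) \left(- \frac{1}{175}\right)\right) = \left(-21\right) \frac{1114}{35} = - \frac{3342}{5}$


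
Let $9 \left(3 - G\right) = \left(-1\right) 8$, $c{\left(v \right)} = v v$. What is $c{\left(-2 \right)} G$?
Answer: $\frac{140}{9} \approx 15.556$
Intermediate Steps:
$c{\left(v \right)} = v^{2}$
$G = \frac{35}{9}$ ($G = 3 - \frac{\left(-1\right) 8}{9} = 3 - - \frac{8}{9} = 3 + \frac{8}{9} = \frac{35}{9} \approx 3.8889$)
$c{\left(-2 \right)} G = \left(-2\right)^{2} \cdot \frac{35}{9} = 4 \cdot \frac{35}{9} = \frac{140}{9}$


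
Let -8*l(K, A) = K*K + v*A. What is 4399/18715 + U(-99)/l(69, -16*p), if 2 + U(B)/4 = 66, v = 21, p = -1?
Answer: -15906617/95390355 ≈ -0.16675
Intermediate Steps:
l(K, A) = -21*A/8 - K**2/8 (l(K, A) = -(K*K + 21*A)/8 = -(K**2 + 21*A)/8 = -21*A/8 - K**2/8)
U(B) = 256 (U(B) = -8 + 4*66 = -8 + 264 = 256)
4399/18715 + U(-99)/l(69, -16*p) = 4399/18715 + 256/(-(-42)*(-1) - 1/8*69**2) = 4399*(1/18715) + 256/(-21/8*16 - 1/8*4761) = 4399/18715 + 256/(-42 - 4761/8) = 4399/18715 + 256/(-5097/8) = 4399/18715 + 256*(-8/5097) = 4399/18715 - 2048/5097 = -15906617/95390355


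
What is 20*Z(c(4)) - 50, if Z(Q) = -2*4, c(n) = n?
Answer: -210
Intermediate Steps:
Z(Q) = -8
20*Z(c(4)) - 50 = 20*(-8) - 50 = -160 - 50 = -210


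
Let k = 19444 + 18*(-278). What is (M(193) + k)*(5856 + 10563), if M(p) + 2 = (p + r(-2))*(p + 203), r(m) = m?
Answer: 1478925006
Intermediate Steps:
k = 14440 (k = 19444 - 5004 = 14440)
M(p) = -2 + (-2 + p)*(203 + p) (M(p) = -2 + (p - 2)*(p + 203) = -2 + (-2 + p)*(203 + p))
(M(193) + k)*(5856 + 10563) = ((-408 + 193² + 201*193) + 14440)*(5856 + 10563) = ((-408 + 37249 + 38793) + 14440)*16419 = (75634 + 14440)*16419 = 90074*16419 = 1478925006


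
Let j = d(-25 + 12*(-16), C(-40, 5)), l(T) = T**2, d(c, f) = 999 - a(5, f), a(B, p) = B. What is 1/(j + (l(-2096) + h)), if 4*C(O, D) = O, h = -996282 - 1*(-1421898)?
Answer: 1/4819826 ≈ 2.0748e-7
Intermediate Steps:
h = 425616 (h = -996282 + 1421898 = 425616)
C(O, D) = O/4
d(c, f) = 994 (d(c, f) = 999 - 1*5 = 999 - 5 = 994)
j = 994
1/(j + (l(-2096) + h)) = 1/(994 + ((-2096)**2 + 425616)) = 1/(994 + (4393216 + 425616)) = 1/(994 + 4818832) = 1/4819826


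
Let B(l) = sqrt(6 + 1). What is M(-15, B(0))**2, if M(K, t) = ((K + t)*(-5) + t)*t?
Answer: 40159 - 4200*sqrt(7) ≈ 29047.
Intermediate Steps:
B(l) = sqrt(7)
M(K, t) = t*(-5*K - 4*t) (M(K, t) = ((-5*K - 5*t) + t)*t = (-5*K - 4*t)*t = t*(-5*K - 4*t))
M(-15, B(0))**2 = (-sqrt(7)*(4*sqrt(7) + 5*(-15)))**2 = (-sqrt(7)*(4*sqrt(7) - 75))**2 = (-sqrt(7)*(-75 + 4*sqrt(7)))**2 = 7*(-75 + 4*sqrt(7))**2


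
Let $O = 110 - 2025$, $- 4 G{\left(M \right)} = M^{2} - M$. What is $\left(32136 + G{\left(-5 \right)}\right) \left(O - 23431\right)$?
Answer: $-814328961$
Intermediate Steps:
$G{\left(M \right)} = - \frac{M^{2}}{4} + \frac{M}{4}$ ($G{\left(M \right)} = - \frac{M^{2} - M}{4} = - \frac{M^{2}}{4} + \frac{M}{4}$)
$O = -1915$ ($O = 110 - 2025 = -1915$)
$\left(32136 + G{\left(-5 \right)}\right) \left(O - 23431\right) = \left(32136 + \frac{1}{4} \left(-5\right) \left(1 - -5\right)\right) \left(-1915 - 23431\right) = \left(32136 + \frac{1}{4} \left(-5\right) \left(1 + 5\right)\right) \left(-25346\right) = \left(32136 + \frac{1}{4} \left(-5\right) 6\right) \left(-25346\right) = \left(32136 - \frac{15}{2}\right) \left(-25346\right) = \frac{64257}{2} \left(-25346\right) = -814328961$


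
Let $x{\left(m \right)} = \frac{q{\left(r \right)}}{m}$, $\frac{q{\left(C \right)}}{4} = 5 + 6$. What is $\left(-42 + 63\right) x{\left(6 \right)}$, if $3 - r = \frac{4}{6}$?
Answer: $154$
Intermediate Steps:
$r = \frac{7}{3}$ ($r = 3 - \frac{4}{6} = 3 - 4 \cdot \frac{1}{6} = 3 - \frac{2}{3} = \frac{7}{3} \approx 2.3333$)
$q{\left(C \right)} = 44$ ($q{\left(C \right)} = 4 \left(5 + 6\right) = 4 \cdot 11 = 44$)
$x{\left(m \right)} = \frac{44}{m}$
$\left(-42 + 63\right) x{\left(6 \right)} = \left(-42 + 63\right) \frac{44}{6} = 21 \cdot 44 \cdot \frac{1}{6} = 21 \cdot \frac{22}{3} = 154$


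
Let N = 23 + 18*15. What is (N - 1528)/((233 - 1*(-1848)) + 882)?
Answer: -1235/2963 ≈ -0.41681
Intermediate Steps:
N = 293 (N = 23 + 270 = 293)
(N - 1528)/((233 - 1*(-1848)) + 882) = (293 - 1528)/((233 - 1*(-1848)) + 882) = -1235/((233 + 1848) + 882) = -1235/(2081 + 882) = -1235/2963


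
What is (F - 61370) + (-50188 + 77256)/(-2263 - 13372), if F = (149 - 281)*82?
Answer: -1128780258/15635 ≈ -72196.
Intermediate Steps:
F = -10824 (F = -132*82 = -10824)
(F - 61370) + (-50188 + 77256)/(-2263 - 13372) = (-10824 - 61370) + (-50188 + 77256)/(-2263 - 13372) = -72194 + 27068/(-15635) = -72194 + 27068*(-1/15635) = -72194 - 27068/15635 = -1128780258/15635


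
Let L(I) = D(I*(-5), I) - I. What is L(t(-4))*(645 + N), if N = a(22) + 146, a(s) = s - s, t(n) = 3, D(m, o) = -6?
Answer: -7119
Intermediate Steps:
a(s) = 0
L(I) = -6 - I
N = 146 (N = 0 + 146 = 146)
L(t(-4))*(645 + N) = (-6 - 1*3)*(645 + 146) = (-6 - 3)*791 = -9*791 = -7119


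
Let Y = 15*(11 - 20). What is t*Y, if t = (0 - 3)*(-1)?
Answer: -405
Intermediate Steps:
t = 3 (t = -3*(-1) = 3)
Y = -135 (Y = 15*(-9) = -135)
t*Y = 3*(-135) = -405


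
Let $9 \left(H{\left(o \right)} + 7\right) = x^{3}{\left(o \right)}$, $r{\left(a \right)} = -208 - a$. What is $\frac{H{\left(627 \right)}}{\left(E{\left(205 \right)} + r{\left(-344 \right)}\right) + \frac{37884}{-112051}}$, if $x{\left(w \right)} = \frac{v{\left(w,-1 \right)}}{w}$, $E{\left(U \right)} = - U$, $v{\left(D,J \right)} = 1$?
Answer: $\frac{1740038704756028}{17235852977302641} \approx 0.10095$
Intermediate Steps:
$x{\left(w \right)} = \frac{1}{w}$ ($x{\left(w \right)} = 1 \frac{1}{w} = \frac{1}{w}$)
$H{\left(o \right)} = -7 + \frac{1}{9 o^{3}}$ ($H{\left(o \right)} = -7 + \frac{\left(\frac{1}{o}\right)^{3}}{9} = -7 + \frac{1}{9 o^{3}}$)
$\frac{H{\left(627 \right)}}{\left(E{\left(205 \right)} + r{\left(-344 \right)}\right) + \frac{37884}{-112051}} = \frac{-7 + \frac{1}{9 \cdot 246491883}}{\left(\left(-1\right) 205 - -136\right) + \frac{37884}{-112051}} = \frac{-7 + \frac{1}{9} \cdot \frac{1}{246491883}}{\left(-205 + \left(-208 + 344\right)\right) + 37884 \left(- \frac{1}{112051}\right)} = \frac{-7 + \frac{1}{2218426947}}{\left(-205 + 136\right) - \frac{37884}{112051}} = - \frac{15528988628}{2218426947 \left(-69 - \frac{37884}{112051}\right)} = - \frac{15528988628}{2218426947 \left(- \frac{7769403}{112051}\right)} = \left(- \frac{15528988628}{2218426947}\right) \left(- \frac{112051}{7769403}\right) = \frac{1740038704756028}{17235852977302641}$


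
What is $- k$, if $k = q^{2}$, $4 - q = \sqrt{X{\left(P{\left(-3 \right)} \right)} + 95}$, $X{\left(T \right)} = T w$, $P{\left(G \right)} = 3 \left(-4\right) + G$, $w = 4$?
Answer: $-51 + 8 \sqrt{35} \approx -3.6714$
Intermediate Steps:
$P{\left(G \right)} = -12 + G$
$X{\left(T \right)} = 4 T$ ($X{\left(T \right)} = T 4 = 4 T$)
$q = 4 - \sqrt{35}$ ($q = 4 - \sqrt{4 \left(-12 - 3\right) + 95} = 4 - \sqrt{4 \left(-15\right) + 95} = 4 - \sqrt{-60 + 95} = 4 - \sqrt{35} \approx -1.9161$)
$k = \left(4 - \sqrt{35}\right)^{2} \approx 3.6714$
$- k = - \left(4 - \sqrt{35}\right)^{2}$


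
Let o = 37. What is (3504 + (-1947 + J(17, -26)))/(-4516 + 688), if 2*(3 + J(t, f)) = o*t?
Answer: -3737/7656 ≈ -0.48811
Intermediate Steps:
J(t, f) = -3 + 37*t/2 (J(t, f) = -3 + (37*t)/2 = -3 + 37*t/2)
(3504 + (-1947 + J(17, -26)))/(-4516 + 688) = (3504 + (-1947 + (-3 + (37/2)*17)))/(-4516 + 688) = (3504 + (-1947 + (-3 + 629/2)))/(-3828) = (3504 + (-1947 + 623/2))*(-1/3828) = (3504 - 3271/2)*(-1/3828) = (3737/2)*(-1/3828) = -3737/7656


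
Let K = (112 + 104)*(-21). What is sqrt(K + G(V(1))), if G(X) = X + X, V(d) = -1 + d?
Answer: 18*I*sqrt(14) ≈ 67.35*I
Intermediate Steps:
K = -4536 (K = 216*(-21) = -4536)
G(X) = 2*X
sqrt(K + G(V(1))) = sqrt(-4536 + 2*(-1 + 1)) = sqrt(-4536 + 2*0) = sqrt(-4536 + 0) = sqrt(-4536) = 18*I*sqrt(14)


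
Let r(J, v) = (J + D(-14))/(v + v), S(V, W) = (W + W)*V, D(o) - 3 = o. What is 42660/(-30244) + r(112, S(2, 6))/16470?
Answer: -8430558739/5977424160 ≈ -1.4104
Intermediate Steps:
D(o) = 3 + o
S(V, W) = 2*V*W (S(V, W) = (2*W)*V = 2*V*W)
r(J, v) = (-11 + J)/(2*v) (r(J, v) = (J + (3 - 14))/(v + v) = (J - 11)/((2*v)) = (-11 + J)*(1/(2*v)) = (-11 + J)/(2*v))
42660/(-30244) + r(112, S(2, 6))/16470 = 42660/(-30244) + ((-11 + 112)/(2*((2*2*6))))/16470 = 42660*(-1/30244) + ((½)*101/24)*(1/16470) = -10665/7561 + ((½)*(1/24)*101)*(1/16470) = -10665/7561 + (101/48)*(1/16470) = -10665/7561 + 101/790560 = -8430558739/5977424160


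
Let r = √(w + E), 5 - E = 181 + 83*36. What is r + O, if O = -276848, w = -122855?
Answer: -276848 + I*√126019 ≈ -2.7685e+5 + 354.99*I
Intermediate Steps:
E = -3164 (E = 5 - (181 + 83*36) = 5 - (181 + 2988) = 5 - 1*3169 = 5 - 3169 = -3164)
r = I*√126019 (r = √(-122855 - 3164) = √(-126019) = I*√126019 ≈ 354.99*I)
r + O = I*√126019 - 276848 = -276848 + I*√126019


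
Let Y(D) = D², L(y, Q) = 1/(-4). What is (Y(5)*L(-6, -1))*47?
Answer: -1175/4 ≈ -293.75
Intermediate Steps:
L(y, Q) = -¼
(Y(5)*L(-6, -1))*47 = (5²*(-¼))*47 = (25*(-¼))*47 = -25/4*47 = -1175/4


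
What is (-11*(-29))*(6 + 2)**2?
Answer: 20416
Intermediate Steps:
(-11*(-29))*(6 + 2)**2 = 319*8**2 = 319*64 = 20416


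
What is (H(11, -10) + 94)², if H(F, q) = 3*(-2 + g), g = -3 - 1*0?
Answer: 6241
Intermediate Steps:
g = -3 (g = -3 + 0 = -3)
H(F, q) = -15 (H(F, q) = 3*(-2 - 3) = 3*(-5) = -15)
(H(11, -10) + 94)² = (-15 + 94)² = 79² = 6241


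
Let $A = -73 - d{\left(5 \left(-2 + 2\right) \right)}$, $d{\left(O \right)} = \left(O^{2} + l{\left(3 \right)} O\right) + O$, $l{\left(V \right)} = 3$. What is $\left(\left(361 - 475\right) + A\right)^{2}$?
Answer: $34969$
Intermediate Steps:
$d{\left(O \right)} = O^{2} + 4 O$ ($d{\left(O \right)} = \left(O^{2} + 3 O\right) + O = O^{2} + 4 O$)
$A = -73$ ($A = -73 - 5 \left(-2 + 2\right) \left(4 + 5 \left(-2 + 2\right)\right) = -73 - 5 \cdot 0 \left(4 + 5 \cdot 0\right) = -73 - 0 \left(4 + 0\right) = -73 - 0 \cdot 4 = -73 - 0 = -73 + 0 = -73$)
$\left(\left(361 - 475\right) + A\right)^{2} = \left(\left(361 - 475\right) - 73\right)^{2} = \left(-114 - 73\right)^{2} = \left(-187\right)^{2} = 34969$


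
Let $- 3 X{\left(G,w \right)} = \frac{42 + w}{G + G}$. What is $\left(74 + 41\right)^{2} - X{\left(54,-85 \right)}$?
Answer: $\frac{4284857}{324} \approx 13225.0$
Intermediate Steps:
$X{\left(G,w \right)} = - \frac{42 + w}{6 G}$ ($X{\left(G,w \right)} = - \frac{\left(42 + w\right) \frac{1}{G + G}}{3} = - \frac{\left(42 + w\right) \frac{1}{2 G}}{3} = - \frac{\frac{1}{2} \frac{1}{G} \left(42 + w\right)}{3} = - \frac{42 + w}{6 G}$)
$\left(74 + 41\right)^{2} - X{\left(54,-85 \right)} = \left(74 + 41\right)^{2} - \frac{-42 - -85}{6 \cdot 54} = 115^{2} - \frac{1}{6} \cdot \frac{1}{54} \left(-42 + 85\right) = 13225 - \frac{1}{6} \cdot \frac{1}{54} \cdot 43 = 13225 - \frac{43}{324} = \frac{4284857}{324}$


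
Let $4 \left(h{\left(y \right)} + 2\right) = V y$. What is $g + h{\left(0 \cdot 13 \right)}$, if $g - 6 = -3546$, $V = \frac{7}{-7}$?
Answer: $-3542$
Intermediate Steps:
$V = -1$ ($V = 7 \left(- \frac{1}{7}\right) = -1$)
$g = -3540$ ($g = 6 - 3546 = -3540$)
$h{\left(y \right)} = -2 - \frac{y}{4}$ ($h{\left(y \right)} = -2 + \frac{\left(-1\right) y}{4} = -2 - \frac{y}{4}$)
$g + h{\left(0 \cdot 13 \right)} = -3540 - \left(2 + \frac{0 \cdot 13}{4}\right) = -3540 - 2 = -3542$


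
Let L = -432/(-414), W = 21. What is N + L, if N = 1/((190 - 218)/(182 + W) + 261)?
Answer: 182227/173995 ≈ 1.0473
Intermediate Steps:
L = 24/23 (L = -432*(-1/414) = 24/23 ≈ 1.0435)
N = 29/7565 (N = 1/((190 - 218)/(182 + 21) + 261) = 1/(-28/203 + 261) = 1/(-28*1/203 + 261) = 1/(-4/29 + 261) = 1/(7565/29) = 29/7565 ≈ 0.0038334)
N + L = 29/7565 + 24/23 = 182227/173995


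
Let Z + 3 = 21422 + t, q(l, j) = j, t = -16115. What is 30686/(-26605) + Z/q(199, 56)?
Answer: 17424313/186235 ≈ 93.561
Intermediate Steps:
Z = 5304 (Z = -3 + (21422 - 16115) = -3 + 5307 = 5304)
30686/(-26605) + Z/q(199, 56) = 30686/(-26605) + 5304/56 = 30686*(-1/26605) + 5304*(1/56) = -30686/26605 + 663/7 = 17424313/186235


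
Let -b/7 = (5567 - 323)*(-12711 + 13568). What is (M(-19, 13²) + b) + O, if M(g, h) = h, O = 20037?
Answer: -31438550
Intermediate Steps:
b = -31458756 (b = -7*(5567 - 323)*(-12711 + 13568) = -36708*857 = -7*4494108 = -31458756)
(M(-19, 13²) + b) + O = (13² - 31458756) + 20037 = (169 - 31458756) + 20037 = -31458587 + 20037 = -31438550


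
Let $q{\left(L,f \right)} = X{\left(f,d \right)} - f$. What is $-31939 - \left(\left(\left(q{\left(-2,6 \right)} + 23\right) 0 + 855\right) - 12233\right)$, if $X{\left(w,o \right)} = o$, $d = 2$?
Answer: $-20561$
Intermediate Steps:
$q{\left(L,f \right)} = 2 - f$
$-31939 - \left(\left(\left(q{\left(-2,6 \right)} + 23\right) 0 + 855\right) - 12233\right) = -31939 - \left(\left(\left(\left(2 - 6\right) + 23\right) 0 + 855\right) - 12233\right) = -31939 - \left(\left(\left(-4 + 23\right) 0 + 855\right) - 12233\right) = -31939 - \left(\left(19 \cdot 0 + 855\right) - 12233\right) = -31939 - \left(\left(0 + 855\right) - 12233\right) = -31939 - \left(855 - 12233\right) = -31939 - -11378 = -31939 + 11378 = -20561$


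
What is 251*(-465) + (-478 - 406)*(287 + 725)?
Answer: -1011323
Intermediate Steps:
251*(-465) + (-478 - 406)*(287 + 725) = -116715 - 884*1012 = -116715 - 894608 = -1011323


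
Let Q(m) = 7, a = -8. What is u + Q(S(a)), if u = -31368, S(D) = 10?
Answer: -31361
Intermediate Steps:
u + Q(S(a)) = -31368 + 7 = -31361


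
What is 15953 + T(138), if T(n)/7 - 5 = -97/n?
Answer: 2205665/138 ≈ 15983.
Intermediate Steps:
T(n) = 35 - 679/n (T(n) = 35 + 7*(-97/n) = 35 - 679/n)
15953 + T(138) = 15953 + (35 - 679/138) = 15953 + 4151/138 = 2205665/138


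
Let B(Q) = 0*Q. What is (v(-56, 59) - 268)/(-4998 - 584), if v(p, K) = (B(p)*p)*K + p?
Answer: 162/2791 ≈ 0.058044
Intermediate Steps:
B(Q) = 0
v(p, K) = p (v(p, K) = (0*p)*K + p = 0*K + p = 0 + p = p)
(v(-56, 59) - 268)/(-4998 - 584) = (-56 - 268)/(-4998 - 584) = -324/(-5582) = -324*(-1/5582) = 162/2791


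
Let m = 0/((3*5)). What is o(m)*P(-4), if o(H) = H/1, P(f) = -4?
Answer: 0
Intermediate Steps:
m = 0 (m = 0/15 = 0*(1/15) = 0)
o(H) = H (o(H) = H*1 = H)
o(m)*P(-4) = 0*(-4) = 0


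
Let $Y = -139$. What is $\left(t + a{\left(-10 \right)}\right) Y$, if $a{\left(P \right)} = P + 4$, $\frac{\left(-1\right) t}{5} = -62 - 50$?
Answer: $-77006$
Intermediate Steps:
$t = 560$ ($t = - 5 \left(-62 - 50\right) = \left(-5\right) \left(-112\right) = 560$)
$a{\left(P \right)} = 4 + P$
$\left(t + a{\left(-10 \right)}\right) Y = \left(560 + \left(4 - 10\right)\right) \left(-139\right) = \left(560 - 6\right) \left(-139\right) = 554 \left(-139\right) = -77006$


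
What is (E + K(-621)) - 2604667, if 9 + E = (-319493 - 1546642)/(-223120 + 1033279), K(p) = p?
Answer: -703568892786/270053 ≈ -2.6053e+6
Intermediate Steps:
E = -3052522/270053 (E = -9 + (-319493 - 1546642)/(-223120 + 1033279) = -9 - 1866135/810159 = -9 - 1866135*1/810159 = -9 - 622045/270053 = -3052522/270053 ≈ -11.303)
(E + K(-621)) - 2604667 = (-3052522/270053 - 621) - 2604667 = -170755435/270053 - 2604667 = -703568892786/270053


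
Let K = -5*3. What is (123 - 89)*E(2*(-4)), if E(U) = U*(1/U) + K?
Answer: -476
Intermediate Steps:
K = -15
E(U) = -14 (E(U) = U*(1/U) - 15 = U/U - 15 = 1 - 15 = -14)
(123 - 89)*E(2*(-4)) = (123 - 89)*(-14) = 34*(-14) = -476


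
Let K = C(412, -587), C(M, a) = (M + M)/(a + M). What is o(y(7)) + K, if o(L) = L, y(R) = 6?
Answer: 226/175 ≈ 1.2914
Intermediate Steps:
C(M, a) = 2*M/(M + a) (C(M, a) = (2*M)/(M + a) = 2*M/(M + a))
K = -824/175 (K = 2*412/(412 - 587) = 2*412/(-175) = 2*412*(-1/175) = -824/175 ≈ -4.7086)
o(y(7)) + K = 6 - 824/175 = 226/175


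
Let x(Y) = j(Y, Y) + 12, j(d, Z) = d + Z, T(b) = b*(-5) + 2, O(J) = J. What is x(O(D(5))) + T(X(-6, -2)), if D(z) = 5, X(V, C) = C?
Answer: 34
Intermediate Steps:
T(b) = 2 - 5*b (T(b) = -5*b + 2 = 2 - 5*b)
j(d, Z) = Z + d
x(Y) = 12 + 2*Y (x(Y) = (Y + Y) + 12 = 2*Y + 12 = 12 + 2*Y)
x(O(D(5))) + T(X(-6, -2)) = (12 + 2*5) + (2 - 5*(-2)) = (12 + 10) + (2 + 10) = 22 + 12 = 34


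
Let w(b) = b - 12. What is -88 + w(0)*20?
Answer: -328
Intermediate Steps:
w(b) = -12 + b
-88 + w(0)*20 = -88 + (-12 + 0)*20 = -88 - 12*20 = -88 - 240 = -328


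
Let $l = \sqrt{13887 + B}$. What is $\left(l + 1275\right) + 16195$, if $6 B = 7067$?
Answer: $17470 + \frac{\sqrt{542334}}{6} \approx 17593.0$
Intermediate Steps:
$B = \frac{7067}{6}$ ($B = \frac{1}{6} \cdot 7067 = \frac{7067}{6} \approx 1177.8$)
$l = \frac{\sqrt{542334}}{6}$ ($l = \sqrt{13887 + \frac{7067}{6}} = \sqrt{\frac{90389}{6}} = \frac{\sqrt{542334}}{6} \approx 122.74$)
$\left(l + 1275\right) + 16195 = \left(\frac{\sqrt{542334}}{6} + 1275\right) + 16195 = \left(1275 + \frac{\sqrt{542334}}{6}\right) + 16195 = 17470 + \frac{\sqrt{542334}}{6}$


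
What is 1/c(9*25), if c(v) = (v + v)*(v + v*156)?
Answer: 1/15896250 ≈ 6.2908e-8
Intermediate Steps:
c(v) = 314*v**2 (c(v) = (2*v)*(v + 156*v) = (2*v)*(157*v) = 314*v**2)
1/c(9*25) = 1/(314*(9*25)**2) = 1/(314*225**2) = 1/(314*50625) = 1/15896250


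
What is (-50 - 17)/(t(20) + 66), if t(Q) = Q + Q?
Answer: -67/106 ≈ -0.63208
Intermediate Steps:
t(Q) = 2*Q
(-50 - 17)/(t(20) + 66) = (-50 - 17)/(2*20 + 66) = -67/(40 + 66) = -67/106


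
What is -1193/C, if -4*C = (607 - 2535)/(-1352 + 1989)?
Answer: -759941/482 ≈ -1576.6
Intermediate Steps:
C = 482/637 (C = -(607 - 2535)/(4*(-1352 + 1989)) = -(-482)/637 = -¼*(-1928/637) = 482/637 ≈ 0.75667)
-1193/C = -1193/482/637 = -1193*637/482 = -759941/482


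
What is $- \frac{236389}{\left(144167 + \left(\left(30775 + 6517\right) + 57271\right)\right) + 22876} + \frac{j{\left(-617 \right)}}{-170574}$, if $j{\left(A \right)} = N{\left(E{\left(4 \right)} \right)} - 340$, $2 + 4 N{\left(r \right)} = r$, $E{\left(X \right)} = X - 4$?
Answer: $- \frac{13410913481}{14874393948} \approx -0.90161$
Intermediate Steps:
$E{\left(X \right)} = -4 + X$ ($E{\left(X \right)} = X - 4 = -4 + X$)
$N{\left(r \right)} = - \frac{1}{2} + \frac{r}{4}$
$j{\left(A \right)} = - \frac{681}{2}$ ($j{\left(A \right)} = \left(- \frac{1}{2} + \frac{-4 + 4}{4}\right) - 340 = \left(- \frac{1}{2} + \frac{1}{4} \cdot 0\right) - 340 = \left(- \frac{1}{2} + 0\right) - 340 = - \frac{1}{2} - 340 = - \frac{681}{2}$)
$- \frac{236389}{\left(144167 + \left(\left(30775 + 6517\right) + 57271\right)\right) + 22876} + \frac{j{\left(-617 \right)}}{-170574} = - \frac{236389}{\left(144167 + \left(\left(30775 + 6517\right) + 57271\right)\right) + 22876} - \frac{681}{2 \left(-170574\right)} = - \frac{236389}{\left(144167 + \left(37292 + 57271\right)\right) + 22876} - - \frac{227}{113716} = - \frac{236389}{\left(144167 + 94563\right) + 22876} + \frac{227}{113716} = - \frac{236389}{238730 + 22876} + \frac{227}{113716} = - \frac{236389}{261606} + \frac{227}{113716} = - \frac{13410913481}{14874393948}$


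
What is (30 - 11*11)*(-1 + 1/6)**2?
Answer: -2275/36 ≈ -63.194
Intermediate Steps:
(30 - 11*11)*(-1 + 1/6)**2 = (30 - 121)*(-1 + 1*(1/6))**2 = -91*(-1 + 1/6)**2 = -91*(-5/6)**2 = -91*25/36 = -2275/36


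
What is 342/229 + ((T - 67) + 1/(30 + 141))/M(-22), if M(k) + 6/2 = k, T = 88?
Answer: 639482/978975 ≈ 0.65322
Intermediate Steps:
M(k) = -3 + k
342/229 + ((T - 67) + 1/(30 + 141))/M(-22) = 342/229 + ((88 - 67) + 1/(30 + 141))/(-3 - 22) = 342*(1/229) + (21 + 1/171)/(-25) = 342/229 + (21 + 1/171)*(-1/25) = 342/229 + (3592/171)*(-1/25) = 342/229 - 3592/4275 = 639482/978975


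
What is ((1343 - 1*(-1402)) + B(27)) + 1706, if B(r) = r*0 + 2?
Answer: 4453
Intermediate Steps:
B(r) = 2 (B(r) = 0 + 2 = 2)
((1343 - 1*(-1402)) + B(27)) + 1706 = ((1343 - 1*(-1402)) + 2) + 1706 = ((1343 + 1402) + 2) + 1706 = (2745 + 2) + 1706 = 2747 + 1706 = 4453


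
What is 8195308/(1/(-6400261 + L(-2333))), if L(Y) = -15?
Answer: -52452233105008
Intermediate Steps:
8195308/(1/(-6400261 + L(-2333))) = 8195308/(1/(-6400261 - 15)) = 8195308/(1/(-6400276)) = 8195308/(-1/6400276) = 8195308*(-6400276) = -52452233105008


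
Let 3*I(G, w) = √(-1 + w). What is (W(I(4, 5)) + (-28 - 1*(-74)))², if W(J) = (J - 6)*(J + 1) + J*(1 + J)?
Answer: 118336/81 ≈ 1460.9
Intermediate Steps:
I(G, w) = √(-1 + w)/3
W(J) = J*(1 + J) + (1 + J)*(-6 + J) (W(J) = (-6 + J)*(1 + J) + J*(1 + J) = (1 + J)*(-6 + J) + J*(1 + J) = J*(1 + J) + (1 + J)*(-6 + J))
(W(I(4, 5)) + (-28 - 1*(-74)))² = ((-6 - 4*√(-1 + 5)/3 + 2*(√(-1 + 5)/3)²) + (-28 - 1*(-74)))² = ((-6 - 4*√4/3 + 2*(√4/3)²) + (-28 + 74))² = ((-6 - 4*2/3 + 2*((⅓)*2)²) + 46)² = ((-6 - 4*⅔ + 2*(⅔)²) + 46)² = ((-6 - 8/3 + 2*(4/9)) + 46)² = ((-6 - 8/3 + 8/9) + 46)² = (-70/9 + 46)² = (344/9)² = 118336/81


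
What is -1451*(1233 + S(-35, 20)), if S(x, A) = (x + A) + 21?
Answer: -1797789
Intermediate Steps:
S(x, A) = 21 + A + x (S(x, A) = (A + x) + 21 = 21 + A + x)
-1451*(1233 + S(-35, 20)) = -1451*(1233 + (21 + 20 - 35)) = -1451*(1233 + 6) = -1451*1239 = -1797789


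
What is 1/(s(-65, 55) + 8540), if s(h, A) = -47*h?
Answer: 1/11595 ≈ 8.6244e-5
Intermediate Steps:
1/(s(-65, 55) + 8540) = 1/(-47*(-65) + 8540) = 1/(3055 + 8540) = 1/11595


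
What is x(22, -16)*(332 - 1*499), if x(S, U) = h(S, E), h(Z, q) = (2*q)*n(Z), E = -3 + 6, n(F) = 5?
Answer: -5010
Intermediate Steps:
E = 3
h(Z, q) = 10*q (h(Z, q) = (2*q)*5 = 10*q)
x(S, U) = 30 (x(S, U) = 10*3 = 30)
x(22, -16)*(332 - 1*499) = 30*(332 - 1*499) = 30*(332 - 499) = 30*(-167) = -5010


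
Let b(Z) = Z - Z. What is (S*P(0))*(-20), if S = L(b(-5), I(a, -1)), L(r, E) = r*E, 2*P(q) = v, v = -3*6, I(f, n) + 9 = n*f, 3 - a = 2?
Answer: 0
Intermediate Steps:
a = 1 (a = 3 - 1*2 = 3 - 2 = 1)
b(Z) = 0
I(f, n) = -9 + f*n (I(f, n) = -9 + n*f = -9 + f*n)
v = -18
P(q) = -9 (P(q) = (1/2)*(-18) = -9)
L(r, E) = E*r
S = 0 (S = (-9 + 1*(-1))*0 = (-9 - 1)*0 = -10*0 = 0)
(S*P(0))*(-20) = (0*(-9))*(-20) = 0*(-20) = 0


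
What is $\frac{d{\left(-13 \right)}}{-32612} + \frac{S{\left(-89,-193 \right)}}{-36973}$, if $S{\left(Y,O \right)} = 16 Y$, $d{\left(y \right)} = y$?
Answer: $\frac{46920137}{1205763476} \approx 0.038913$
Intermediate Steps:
$\frac{d{\left(-13 \right)}}{-32612} + \frac{S{\left(-89,-193 \right)}}{-36973} = - \frac{13}{-32612} + \frac{16 \left(-89\right)}{-36973} = \left(-13\right) \left(- \frac{1}{32612}\right) - - \frac{1424}{36973} = \frac{13}{32612} + \frac{1424}{36973} = \frac{46920137}{1205763476}$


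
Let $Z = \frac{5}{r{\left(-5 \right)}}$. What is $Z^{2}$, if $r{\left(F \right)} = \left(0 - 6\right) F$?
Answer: $\frac{1}{36} \approx 0.027778$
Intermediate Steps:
$r{\left(F \right)} = - 6 F$ ($r{\left(F \right)} = \left(0 - 6\right) F = - 6 F$)
$Z = \frac{1}{6}$ ($Z = \frac{5}{\left(-6\right) \left(-5\right)} = \frac{5}{30} = 5 \cdot \frac{1}{30} = \frac{1}{6} \approx 0.16667$)
$Z^{2} = \left(\frac{1}{6}\right)^{2} = \frac{1}{36}$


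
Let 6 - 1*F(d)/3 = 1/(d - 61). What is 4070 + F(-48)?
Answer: 445595/109 ≈ 4088.0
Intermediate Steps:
F(d) = 18 - 3/(-61 + d) (F(d) = 18 - 3/(d - 61) = 18 - 3/(-61 + d))
4070 + F(-48) = 4070 + 3*(-367 + 6*(-48))/(-61 - 48) = 4070 + 3*(-367 - 288)/(-109) = 4070 + 3*(-1/109)*(-655) = 4070 + 1965/109 = 445595/109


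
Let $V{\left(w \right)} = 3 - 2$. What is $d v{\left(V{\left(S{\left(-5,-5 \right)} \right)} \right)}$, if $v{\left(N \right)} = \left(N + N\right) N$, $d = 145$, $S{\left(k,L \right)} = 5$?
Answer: $290$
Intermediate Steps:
$V{\left(w \right)} = 1$ ($V{\left(w \right)} = 3 - 2 = 1$)
$v{\left(N \right)} = 2 N^{2}$ ($v{\left(N \right)} = 2 N N = 2 N^{2}$)
$d v{\left(V{\left(S{\left(-5,-5 \right)} \right)} \right)} = 145 \cdot 2 \cdot 1^{2} = 145 \cdot 2 \cdot 1 = 145 \cdot 2 = 290$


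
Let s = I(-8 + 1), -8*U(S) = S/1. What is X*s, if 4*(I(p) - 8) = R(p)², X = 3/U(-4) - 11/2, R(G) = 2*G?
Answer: 57/2 ≈ 28.500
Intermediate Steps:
U(S) = -S/8 (U(S) = -S/(8*1) = -S/8)
X = ½ (X = 3/((-⅛*(-4))) - 11/2 = 3/(½) - 11*½ = 3*2 - 11/2 = 6 - 11/2 = ½ ≈ 0.50000)
I(p) = 8 + p² (I(p) = 8 + (2*p)²/4 = 8 + (4*p²)/4 = 8 + p²)
s = 57 (s = 8 + (-8 + 1)² = 8 + (-7)² = 8 + 49 = 57)
X*s = (½)*57 = 57/2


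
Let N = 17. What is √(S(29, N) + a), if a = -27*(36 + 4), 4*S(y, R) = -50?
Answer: I*√4370/2 ≈ 33.053*I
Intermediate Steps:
S(y, R) = -25/2 (S(y, R) = (¼)*(-50) = -25/2)
a = -1080 (a = -27*40 = -1080)
√(S(29, N) + a) = √(-25/2 - 1080) = √(-2185/2) = I*√4370/2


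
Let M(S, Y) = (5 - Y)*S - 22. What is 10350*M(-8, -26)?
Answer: -2794500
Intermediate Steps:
M(S, Y) = -22 + S*(5 - Y) (M(S, Y) = S*(5 - Y) - 22 = -22 + S*(5 - Y))
10350*M(-8, -26) = 10350*(-22 + 5*(-8) - 1*(-8)*(-26)) = 10350*(-22 - 40 - 208) = 10350*(-270) = -2794500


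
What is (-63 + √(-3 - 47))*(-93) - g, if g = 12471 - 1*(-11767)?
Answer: -18379 - 465*I*√2 ≈ -18379.0 - 657.61*I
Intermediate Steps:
g = 24238 (g = 12471 + 11767 = 24238)
(-63 + √(-3 - 47))*(-93) - g = (-63 + √(-3 - 47))*(-93) - 1*24238 = (-63 + √(-50))*(-93) - 24238 = (-63 + 5*I*√2)*(-93) - 24238 = (5859 - 465*I*√2) - 24238 = -18379 - 465*I*√2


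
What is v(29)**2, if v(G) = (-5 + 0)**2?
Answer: 625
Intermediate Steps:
v(G) = 25 (v(G) = (-5)**2 = 25)
v(29)**2 = 25**2 = 625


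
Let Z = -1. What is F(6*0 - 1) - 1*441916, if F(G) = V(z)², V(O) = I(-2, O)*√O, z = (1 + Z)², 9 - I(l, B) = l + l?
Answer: -441916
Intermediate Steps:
I(l, B) = 9 - 2*l (I(l, B) = 9 - (l + l) = 9 - 2*l)
z = 0 (z = (1 - 1)² = 0² = 0)
V(O) = 13*√O (V(O) = (9 - 2*(-2))*√O = (9 + 4)*√O = 13*√O)
F(G) = 0 (F(G) = (13*√0)² = (13*0)² = 0² = 0)
F(6*0 - 1) - 1*441916 = 0 - 1*441916 = 0 - 441916 = -441916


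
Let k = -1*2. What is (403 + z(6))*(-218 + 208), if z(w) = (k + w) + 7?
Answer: -4140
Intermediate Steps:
k = -2
z(w) = 5 + w (z(w) = (-2 + w) + 7 = 5 + w)
(403 + z(6))*(-218 + 208) = (403 + (5 + 6))*(-218 + 208) = (403 + 11)*(-10) = 414*(-10) = -4140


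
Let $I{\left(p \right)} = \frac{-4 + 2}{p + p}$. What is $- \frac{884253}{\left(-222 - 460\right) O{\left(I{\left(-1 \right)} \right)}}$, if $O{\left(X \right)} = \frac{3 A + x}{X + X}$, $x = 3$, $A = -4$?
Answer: $- \frac{294751}{1023} \approx -288.12$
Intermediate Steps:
$I{\left(p \right)} = - \frac{1}{p}$ ($I{\left(p \right)} = - \frac{2}{2 p} = - 2 \frac{1}{2 p} = - \frac{1}{p}$)
$O{\left(X \right)} = - \frac{9}{2 X}$ ($O{\left(X \right)} = \frac{3 \left(-4\right) + 3}{X + X} = \frac{-12 + 3}{2 X} = - 9 \frac{1}{2 X} = - \frac{9}{2 X}$)
$- \frac{884253}{\left(-222 - 460\right) O{\left(I{\left(-1 \right)} \right)}} = - \frac{884253}{\left(-222 - 460\right) \left(- \frac{9}{2 \left(- \frac{1}{-1}\right)}\right)} = - \frac{884253}{\left(-682\right) \left(- \frac{9}{2 \left(\left(-1\right) \left(-1\right)\right)}\right)} = - \frac{884253}{\left(-682\right) \left(- \frac{9}{2 \cdot 1}\right)} = - \frac{884253}{\left(-682\right) \left(\left(- \frac{9}{2}\right) 1\right)} = - \frac{884253}{\left(-682\right) \left(- \frac{9}{2}\right)} = - \frac{884253}{3069} = \left(-884253\right) \frac{1}{3069} = - \frac{294751}{1023}$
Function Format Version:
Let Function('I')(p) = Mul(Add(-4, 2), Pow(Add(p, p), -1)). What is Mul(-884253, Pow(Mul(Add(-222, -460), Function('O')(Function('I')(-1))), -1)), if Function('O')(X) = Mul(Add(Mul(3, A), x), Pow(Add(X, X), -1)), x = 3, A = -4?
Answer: Rational(-294751, 1023) ≈ -288.12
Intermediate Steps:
Function('I')(p) = Mul(-1, Pow(p, -1)) (Function('I')(p) = Mul(-2, Pow(Mul(2, p), -1)) = Mul(-2, Mul(Rational(1, 2), Pow(p, -1))) = Mul(-1, Pow(p, -1)))
Function('O')(X) = Mul(Rational(-9, 2), Pow(X, -1)) (Function('O')(X) = Mul(Add(Mul(3, -4), 3), Pow(Add(X, X), -1)) = Mul(Add(-12, 3), Pow(Mul(2, X), -1)) = Mul(-9, Mul(Rational(1, 2), Pow(X, -1))) = Mul(Rational(-9, 2), Pow(X, -1)))
Mul(-884253, Pow(Mul(Add(-222, -460), Function('O')(Function('I')(-1))), -1)) = Mul(-884253, Pow(Mul(Add(-222, -460), Mul(Rational(-9, 2), Pow(Mul(-1, Pow(-1, -1)), -1))), -1)) = Mul(-884253, Pow(Mul(-682, Mul(Rational(-9, 2), Pow(Mul(-1, -1), -1))), -1)) = Mul(-884253, Pow(Mul(-682, Mul(Rational(-9, 2), Pow(1, -1))), -1)) = Mul(-884253, Pow(Mul(-682, Mul(Rational(-9, 2), 1)), -1)) = Mul(-884253, Pow(Mul(-682, Rational(-9, 2)), -1)) = Mul(-884253, Pow(3069, -1)) = Mul(-884253, Rational(1, 3069)) = Rational(-294751, 1023)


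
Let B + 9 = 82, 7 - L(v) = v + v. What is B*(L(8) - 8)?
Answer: -1241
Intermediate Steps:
L(v) = 7 - 2*v (L(v) = 7 - (v + v) = 7 - 2*v)
B = 73 (B = -9 + 82 = 73)
B*(L(8) - 8) = 73*((7 - 2*8) - 8) = 73*((7 - 16) - 8) = 73*(-9 - 8) = 73*(-17) = -1241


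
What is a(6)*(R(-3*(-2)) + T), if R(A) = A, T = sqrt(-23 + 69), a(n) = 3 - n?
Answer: -18 - 3*sqrt(46) ≈ -38.347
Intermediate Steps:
T = sqrt(46) ≈ 6.7823
a(6)*(R(-3*(-2)) + T) = (3 - 1*6)*(-3*(-2) + sqrt(46)) = (3 - 6)*(6 + sqrt(46)) = -3*(6 + sqrt(46)) = -18 - 3*sqrt(46)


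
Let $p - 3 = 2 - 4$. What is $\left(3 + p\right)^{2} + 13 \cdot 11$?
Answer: $159$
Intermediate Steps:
$p = 1$ ($p = 3 + \left(2 - 4\right) = 3 - 2 = 1$)
$\left(3 + p\right)^{2} + 13 \cdot 11 = \left(3 + 1\right)^{2} + 13 \cdot 11 = 4^{2} + 143 = 16 + 143 = 159$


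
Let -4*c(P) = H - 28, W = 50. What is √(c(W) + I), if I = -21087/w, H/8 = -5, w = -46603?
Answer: √37903990814/46603 ≈ 4.1776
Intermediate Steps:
H = -40 (H = 8*(-5) = -40)
I = 21087/46603 (I = -21087/(-46603) = -21087*(-1/46603) = 21087/46603 ≈ 0.45248)
c(P) = 17 (c(P) = -(-40 - 28)/4 = -¼*(-68) = 17)
√(c(W) + I) = √(17 + 21087/46603) = √(813338/46603) = √37903990814/46603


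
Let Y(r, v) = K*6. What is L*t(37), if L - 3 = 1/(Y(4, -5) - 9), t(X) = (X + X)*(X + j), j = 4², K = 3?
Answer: 109816/9 ≈ 12202.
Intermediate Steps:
j = 16
Y(r, v) = 18 (Y(r, v) = 3*6 = 18)
t(X) = 2*X*(16 + X) (t(X) = (X + X)*(X + 16) = (2*X)*(16 + X) = 2*X*(16 + X))
L = 28/9 (L = 3 + 1/(18 - 9) = 3 + 1/9 = 3 + ⅑ = 28/9 ≈ 3.1111)
L*t(37) = 28*(2*37*(16 + 37))/9 = 28*(2*37*53)/9 = (28/9)*3922 = 109816/9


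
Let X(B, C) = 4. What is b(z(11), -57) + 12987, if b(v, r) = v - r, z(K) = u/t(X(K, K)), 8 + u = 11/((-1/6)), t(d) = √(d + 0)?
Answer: 13007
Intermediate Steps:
t(d) = √d
u = -74 (u = -8 + 11/((-1/6)) = -8 + 11/((-1*⅙)) = -8 + 11/(-⅙) = -8 + 11*(-6) = -8 - 66 = -74)
z(K) = -37 (z(K) = -74/(√4) = -74/2 = -74*½ = -37)
b(z(11), -57) + 12987 = (-37 - 1*(-57)) + 12987 = (-37 + 57) + 12987 = 20 + 12987 = 13007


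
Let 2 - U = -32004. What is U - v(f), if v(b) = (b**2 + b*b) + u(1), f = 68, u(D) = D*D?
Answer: 22757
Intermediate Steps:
U = 32006 (U = 2 - 1*(-32004) = 2 + 32004 = 32006)
u(D) = D**2
v(b) = 1 + 2*b**2 (v(b) = (b**2 + b*b) + 1**2 = (b**2 + b**2) + 1 = 2*b**2 + 1 = 1 + 2*b**2)
U - v(f) = 32006 - (1 + 2*68**2) = 32006 - (1 + 2*4624) = 32006 - (1 + 9248) = 32006 - 1*9249 = 32006 - 9249 = 22757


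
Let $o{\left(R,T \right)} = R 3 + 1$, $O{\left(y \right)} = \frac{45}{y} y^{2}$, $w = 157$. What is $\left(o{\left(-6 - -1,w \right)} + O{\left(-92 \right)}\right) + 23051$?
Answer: $18897$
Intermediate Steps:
$O{\left(y \right)} = 45 y$
$o{\left(R,T \right)} = 1 + 3 R$ ($o{\left(R,T \right)} = 3 R + 1 = 1 + 3 R$)
$\left(o{\left(-6 - -1,w \right)} + O{\left(-92 \right)}\right) + 23051 = \left(\left(1 + 3 \left(-6 - -1\right)\right) + 45 \left(-92\right)\right) + 23051 = \left(\left(1 + 3 \left(-6 + 1\right)\right) - 4140\right) + 23051 = \left(\left(1 + 3 \left(-5\right)\right) - 4140\right) + 23051 = \left(\left(1 - 15\right) - 4140\right) + 23051 = \left(-14 - 4140\right) + 23051 = -4154 + 23051 = 18897$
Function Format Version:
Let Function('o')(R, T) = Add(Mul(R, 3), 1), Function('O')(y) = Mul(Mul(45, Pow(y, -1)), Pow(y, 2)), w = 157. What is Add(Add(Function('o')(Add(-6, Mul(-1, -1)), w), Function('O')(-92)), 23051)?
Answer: 18897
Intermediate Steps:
Function('O')(y) = Mul(45, y)
Function('o')(R, T) = Add(1, Mul(3, R)) (Function('o')(R, T) = Add(Mul(3, R), 1) = Add(1, Mul(3, R)))
Add(Add(Function('o')(Add(-6, Mul(-1, -1)), w), Function('O')(-92)), 23051) = Add(Add(Add(1, Mul(3, Add(-6, Mul(-1, -1)))), Mul(45, -92)), 23051) = Add(Add(Add(1, Mul(3, Add(-6, 1))), -4140), 23051) = Add(Add(Add(1, Mul(3, -5)), -4140), 23051) = Add(Add(Add(1, -15), -4140), 23051) = Add(Add(-14, -4140), 23051) = Add(-4154, 23051) = 18897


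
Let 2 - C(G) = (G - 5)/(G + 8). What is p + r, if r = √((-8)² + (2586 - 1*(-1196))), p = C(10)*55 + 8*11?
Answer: 3289/18 + √3846 ≈ 244.74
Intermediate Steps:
C(G) = 2 - (-5 + G)/(8 + G) (C(G) = 2 - (G - 5)/(G + 8) = 2 - (-5 + G)/(8 + G))
p = 3289/18 (p = ((21 + 10)/(8 + 10))*55 + 8*11 = (31/18)*55 + 88 = 1705/18 + 88 = 3289/18 ≈ 182.72)
r = √3846 (r = √(64 + (2586 + 1196)) = √(64 + 3782) = √3846 ≈ 62.016)
p + r = 3289/18 + √3846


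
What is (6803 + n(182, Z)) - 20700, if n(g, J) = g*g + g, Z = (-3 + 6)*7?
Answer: 19409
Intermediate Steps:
Z = 21 (Z = 3*7 = 21)
n(g, J) = g + g**2 (n(g, J) = g**2 + g = g + g**2)
(6803 + n(182, Z)) - 20700 = (6803 + 182*(1 + 182)) - 20700 = (6803 + 182*183) - 20700 = (6803 + 33306) - 20700 = 40109 - 20700 = 19409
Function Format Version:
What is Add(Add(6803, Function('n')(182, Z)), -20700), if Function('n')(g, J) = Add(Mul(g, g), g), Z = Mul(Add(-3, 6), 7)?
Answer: 19409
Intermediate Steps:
Z = 21 (Z = Mul(3, 7) = 21)
Function('n')(g, J) = Add(g, Pow(g, 2)) (Function('n')(g, J) = Add(Pow(g, 2), g) = Add(g, Pow(g, 2)))
Add(Add(6803, Function('n')(182, Z)), -20700) = Add(Add(6803, Mul(182, Add(1, 182))), -20700) = Add(Add(6803, Mul(182, 183)), -20700) = Add(Add(6803, 33306), -20700) = Add(40109, -20700) = 19409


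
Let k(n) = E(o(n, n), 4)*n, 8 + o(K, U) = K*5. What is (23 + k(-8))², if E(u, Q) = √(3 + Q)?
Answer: 977 - 368*√7 ≈ 3.3635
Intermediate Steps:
o(K, U) = -8 + 5*K (o(K, U) = -8 + K*5 = -8 + 5*K)
k(n) = n*√7 (k(n) = √(3 + 4)*n = √7*n = n*√7)
(23 + k(-8))² = (23 - 8*√7)²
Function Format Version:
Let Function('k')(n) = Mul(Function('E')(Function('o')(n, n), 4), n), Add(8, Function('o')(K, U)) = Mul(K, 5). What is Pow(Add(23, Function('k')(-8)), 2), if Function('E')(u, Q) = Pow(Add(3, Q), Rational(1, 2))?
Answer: Add(977, Mul(-368, Pow(7, Rational(1, 2)))) ≈ 3.3635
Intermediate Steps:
Function('o')(K, U) = Add(-8, Mul(5, K)) (Function('o')(K, U) = Add(-8, Mul(K, 5)) = Add(-8, Mul(5, K)))
Function('k')(n) = Mul(n, Pow(7, Rational(1, 2))) (Function('k')(n) = Mul(Pow(Add(3, 4), Rational(1, 2)), n) = Mul(Pow(7, Rational(1, 2)), n) = Mul(n, Pow(7, Rational(1, 2))))
Pow(Add(23, Function('k')(-8)), 2) = Pow(Add(23, Mul(-8, Pow(7, Rational(1, 2)))), 2)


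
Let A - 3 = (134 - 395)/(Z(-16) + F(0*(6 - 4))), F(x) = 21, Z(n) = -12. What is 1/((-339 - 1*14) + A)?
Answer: -1/379 ≈ -0.0026385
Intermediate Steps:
A = -26 (A = 3 + (134 - 395)/(-12 + 21) = 3 - 261/9 = 3 - 261*1/9 = 3 - 29 = -26)
1/((-339 - 1*14) + A) = 1/((-339 - 1*14) - 26) = 1/((-339 - 14) - 26) = 1/(-353 - 26) = 1/(-379) = -1/379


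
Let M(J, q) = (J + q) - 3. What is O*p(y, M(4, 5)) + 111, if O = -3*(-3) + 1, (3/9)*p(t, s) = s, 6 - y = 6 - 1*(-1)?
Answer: 291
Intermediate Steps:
y = -1 (y = 6 - (6 - 1*(-1)) = 6 - (6 + 1) = 6 - 1*7 = 6 - 7 = -1)
M(J, q) = -3 + J + q
p(t, s) = 3*s
O = 10 (O = 9 + 1 = 10)
O*p(y, M(4, 5)) + 111 = 10*(3*(-3 + 4 + 5)) + 111 = 10*(3*6) + 111 = 10*18 + 111 = 180 + 111 = 291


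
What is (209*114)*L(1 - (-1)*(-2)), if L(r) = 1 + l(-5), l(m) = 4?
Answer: 119130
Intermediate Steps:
L(r) = 5 (L(r) = 1 + 4 = 5)
(209*114)*L(1 - (-1)*(-2)) = (209*114)*5 = 23826*5 = 119130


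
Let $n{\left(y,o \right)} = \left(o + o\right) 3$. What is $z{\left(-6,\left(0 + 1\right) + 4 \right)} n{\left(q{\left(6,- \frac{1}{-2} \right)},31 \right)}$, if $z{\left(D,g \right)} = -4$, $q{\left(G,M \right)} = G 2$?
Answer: $-744$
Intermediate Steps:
$q{\left(G,M \right)} = 2 G$
$n{\left(y,o \right)} = 6 o$ ($n{\left(y,o \right)} = 2 o 3 = 6 o$)
$z{\left(-6,\left(0 + 1\right) + 4 \right)} n{\left(q{\left(6,- \frac{1}{-2} \right)},31 \right)} = - 4 \cdot 6 \cdot 31 = \left(-4\right) 186 = -744$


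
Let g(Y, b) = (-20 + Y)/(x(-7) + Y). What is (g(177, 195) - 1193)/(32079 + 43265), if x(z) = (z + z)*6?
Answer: -13849/875874 ≈ -0.015812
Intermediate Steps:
x(z) = 12*z (x(z) = (2*z)*6 = 12*z)
g(Y, b) = (-20 + Y)/(-84 + Y) (g(Y, b) = (-20 + Y)/(12*(-7) + Y) = (-20 + Y)/(-84 + Y))
(g(177, 195) - 1193)/(32079 + 43265) = ((-20 + 177)/(-84 + 177) - 1193)/(32079 + 43265) = (157/93 - 1193)/75344 = ((1/93)*157 - 1193)*(1/75344) = (157/93 - 1193)*(1/75344) = -110792/93*1/75344 = -13849/875874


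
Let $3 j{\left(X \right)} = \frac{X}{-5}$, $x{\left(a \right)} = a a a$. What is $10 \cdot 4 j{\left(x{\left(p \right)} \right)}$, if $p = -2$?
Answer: $\frac{64}{3} \approx 21.333$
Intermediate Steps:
$x{\left(a \right)} = a^{3}$ ($x{\left(a \right)} = a^{2} a = a^{3}$)
$j{\left(X \right)} = - \frac{X}{15}$ ($j{\left(X \right)} = \frac{X \frac{1}{-5}}{3} = \frac{X \left(- \frac{1}{5}\right)}{3} = \frac{\left(- \frac{1}{5}\right) X}{3} = - \frac{X}{15}$)
$10 \cdot 4 j{\left(x{\left(p \right)} \right)} = 10 \cdot 4 \left(- \frac{\left(-2\right)^{3}}{15}\right) = 40 \left(\left(- \frac{1}{15}\right) \left(-8\right)\right) = 40 \cdot \frac{8}{15} = \frac{64}{3}$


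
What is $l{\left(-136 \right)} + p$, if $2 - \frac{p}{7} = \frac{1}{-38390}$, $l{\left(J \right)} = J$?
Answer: $- \frac{4683573}{38390} \approx -122.0$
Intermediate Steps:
$p = \frac{537467}{38390}$ ($p = 14 - \frac{7}{-38390} = 14 - - \frac{7}{38390} = 14 + \frac{7}{38390} = \frac{537467}{38390} \approx 14.0$)
$l{\left(-136 \right)} + p = -136 + \frac{537467}{38390} = - \frac{4683573}{38390}$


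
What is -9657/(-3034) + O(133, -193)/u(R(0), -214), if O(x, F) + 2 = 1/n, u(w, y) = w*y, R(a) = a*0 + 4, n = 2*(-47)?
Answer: 10508301/3299024 ≈ 3.1853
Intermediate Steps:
n = -94
R(a) = 4 (R(a) = 0 + 4 = 4)
O(x, F) = -189/94 (O(x, F) = -2 + 1/(-94) = -2 - 1/94 = -189/94)
-9657/(-3034) + O(133, -193)/u(R(0), -214) = -9657/(-3034) - 189/(94*(4*(-214))) = -9657*(-1/3034) - 189/94/(-856) = 261/82 - 189/94*(-1/856) = 261/82 + 189/80464 = 10508301/3299024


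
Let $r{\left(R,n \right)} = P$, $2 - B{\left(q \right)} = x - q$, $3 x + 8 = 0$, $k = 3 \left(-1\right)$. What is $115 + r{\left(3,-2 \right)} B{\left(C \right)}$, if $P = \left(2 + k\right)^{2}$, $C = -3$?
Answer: $\frac{350}{3} \approx 116.67$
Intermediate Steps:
$k = -3$
$x = - \frac{8}{3}$ ($x = - \frac{8}{3} + \frac{1}{3} \cdot 0 = - \frac{8}{3} + 0 = - \frac{8}{3} \approx -2.6667$)
$P = 1$ ($P = \left(2 - 3\right)^{2} = \left(-1\right)^{2} = 1$)
$B{\left(q \right)} = \frac{14}{3} + q$ ($B{\left(q \right)} = 2 - \left(- \frac{8}{3} - q\right) = 2 + \left(\frac{8}{3} + q\right) = \frac{14}{3} + q$)
$r{\left(R,n \right)} = 1$
$115 + r{\left(3,-2 \right)} B{\left(C \right)} = 115 + 1 \left(\frac{14}{3} - 3\right) = 115 + 1 \cdot \frac{5}{3} = 115 + \frac{5}{3} = \frac{350}{3}$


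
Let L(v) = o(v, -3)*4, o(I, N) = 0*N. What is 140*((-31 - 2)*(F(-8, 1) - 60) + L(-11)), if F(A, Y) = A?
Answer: 314160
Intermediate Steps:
o(I, N) = 0
L(v) = 0 (L(v) = 0*4 = 0)
140*((-31 - 2)*(F(-8, 1) - 60) + L(-11)) = 140*((-31 - 2)*(-8 - 60) + 0) = 140*(-33*(-68) + 0) = 140*(2244 + 0) = 140*2244 = 314160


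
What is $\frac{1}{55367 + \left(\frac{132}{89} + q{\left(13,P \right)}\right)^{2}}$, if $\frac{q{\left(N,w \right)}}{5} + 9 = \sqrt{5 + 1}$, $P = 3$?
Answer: $\frac{1801038507703}{103363266501998198} + \frac{13651724685 \sqrt{6}}{103363266501998198} \approx 1.7748 \cdot 10^{-5}$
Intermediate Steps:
$q{\left(N,w \right)} = -45 + 5 \sqrt{6}$ ($q{\left(N,w \right)} = -45 + 5 \sqrt{5 + 1} = -45 + 5 \sqrt{6}$)
$\frac{1}{55367 + \left(\frac{132}{89} + q{\left(13,P \right)}\right)^{2}} = \frac{1}{55367 + \left(\frac{132}{89} - \left(45 - 5 \sqrt{6}\right)\right)^{2}} = \frac{1}{55367 + \left(- \frac{3873}{89} + 5 \sqrt{6}\right)^{2}}$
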